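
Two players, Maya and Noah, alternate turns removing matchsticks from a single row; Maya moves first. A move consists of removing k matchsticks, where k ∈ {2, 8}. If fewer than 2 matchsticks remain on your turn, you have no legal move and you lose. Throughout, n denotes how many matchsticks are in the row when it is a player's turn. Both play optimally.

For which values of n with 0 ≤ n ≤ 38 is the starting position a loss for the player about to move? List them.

0, 1, 4, 5, 10, 11, 14, 15, 20, 21, 24, 25, 30, 31, 34, 35

Work bottom-up. With no move the player to move loses. Otherwise the position is W if at least one move leads to an L position for the opponent, and L if every move leads to a W.
n=0: no move → L
n=1: no move → L
n=2: →0(L), so W
n=3: →1(L), so W
n=4: →2(W) only, which is W, so L
n=5: →3(W) only, which is W, so L
n=6: →4(L), so W
n=7: →5(L), so W
n=8: →0(L), so W
n=9: →1(L), so W
n=10: →8(W), 2(W) — all W, so L
n=11: →9(W), 3(W) — all W, so L
n=12: →10(L), so W
n=13: →11(L), so W
n=14: →12(W), 6(W) — all W, so L
n=15: →13(W), 7(W) — all W, so L
n=16: →14(L), so W
n=17: →15(L), so W
n=18: →10(L), so W
n=19: →11(L), so W
n=20: →18(W), 12(W) — all W, so L
n=21: →19(W), 13(W) — all W, so L
n=22: →20(L), so W
n=23: →21(L), so W
n=24: →22(W), 16(W) — all W, so L
n=25: →23(W), 17(W) — all W, so L
n=26: →24(L), so W
n=27: →25(L), so W
n=28: →20(L), so W
n=29: →21(L), so W
n=30: →28(W), 22(W) — all W, so L
n=31: →29(W), 23(W) — all W, so L
n=32: →30(L), so W
n=33: →31(L), so W
n=34: →32(W), 26(W) — all W, so L
n=35: →33(W), 27(W) — all W, so L
n=36: →34(L), so W
n=37: →35(L), so W
n=38: →30(L), so W
Reading off the rows marked L gives the requested list; there are 16 such values of n.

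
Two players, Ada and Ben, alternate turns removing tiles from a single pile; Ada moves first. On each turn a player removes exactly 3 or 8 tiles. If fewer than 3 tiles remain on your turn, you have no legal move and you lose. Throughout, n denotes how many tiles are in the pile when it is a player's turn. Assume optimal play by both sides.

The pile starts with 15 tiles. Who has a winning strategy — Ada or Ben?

Label each position W (a win for the player to move) or L (a loss). A position with no legal move is L; any other position is W exactly when some move reaches an L, and L when every move reaches a W.
n=0: no move → L
n=1: no move → L
n=2: no move → L
n=3: reaches L-position 0 → W
n=4: reaches L-position 1 → W
n=5: reaches L-position 2 → W
n=6: only reaches 3(W), which is W → L
n=7: only reaches 4(W), which is W → L
n=8: reaches L-position 0 → W
n=9: reaches L-position 6 → W
n=10: reaches L-position 7 → W
n=11: only reaches 8(W), 3(W), all W → L
n=12: only reaches 9(W), 4(W), all W → L
n=13: only reaches 10(W), 5(W), all W → L
n=14: reaches L-position 11 → W
n=15: reaches L-position 12 → W
The starting position 15 is W: Ada should remove 3, leaving 12, handing over an L position.

Ada wins.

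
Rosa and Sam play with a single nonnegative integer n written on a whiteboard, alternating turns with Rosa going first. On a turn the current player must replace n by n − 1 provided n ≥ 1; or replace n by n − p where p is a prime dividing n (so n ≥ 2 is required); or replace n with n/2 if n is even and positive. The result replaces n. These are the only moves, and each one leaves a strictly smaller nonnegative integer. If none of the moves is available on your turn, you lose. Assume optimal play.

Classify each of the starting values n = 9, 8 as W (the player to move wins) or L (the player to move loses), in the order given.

9: L, 8: W

Label each position W (a win for the player to move) or L (a loss). A position with no legal move is L; any other position is W exactly when some move reaches an L, and L when every move reaches a W.
n=0: no move → L
n=1: reaches L-position 0 → W
n=2: reaches L-position 0 → W
n=3: reaches L-position 0 → W
n=4: only reaches 2(W), 3(W), all W → L
n=5: reaches L-position 0 → W
n=6: reaches L-position 4 → W
n=7: reaches L-position 0 → W
n=8: reaches L-position 4 → W
n=9: only reaches 6(W), 8(W), all W → L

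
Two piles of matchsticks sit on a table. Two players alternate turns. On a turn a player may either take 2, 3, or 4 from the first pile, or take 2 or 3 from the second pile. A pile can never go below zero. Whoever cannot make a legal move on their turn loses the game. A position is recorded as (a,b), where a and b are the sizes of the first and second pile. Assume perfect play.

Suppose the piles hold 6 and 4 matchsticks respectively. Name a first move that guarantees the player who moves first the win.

Move to (4,4).

Classify positions by backward induction: terminal positions (no move available) are L. From any other position, the mover wins iff some move reaches an L.
No move ever increases a pile, so every position that can arise here has a ≤ 6 and b ≤ 4; it is enough to label the cells with 0 ≤ a ≤ 6 and 0 ≤ b ≤ 4.
Every move lowers a or b (never raises either), so fill the grid row by row in increasing a, and left to right within a row: each cell's successors are then already labelled.
      b=0  b=1  b=2  b=3  b=4
a=0:    L    L    W    W    W
a=1:    L    L    W    W    W
a=2:    W    W    L    L    W
a=3:    W    W    L    L    W
a=4:    W    W    W    W    L
a=5:    W    W    W    W    L
a=6:    L    L    W    W    W
Cells with no legal move (terminal, hence L): (0,0), (0,1), (1,0), (1,1).
The remaining L cells, each justified by listing all of its moves:
(2,2): only reaches (0,2)(W), (2,0)(W), all W → L
(2,3): only reaches (0,3)(W), (2,1)(W), (2,0)(W), all W → L
(3,2): only reaches (1,2)(W), (0,2)(W), (3,0)(W), all W → L
(3,3): only reaches (1,3)(W), (0,3)(W), (3,1)(W), (3,0)(W), all W → L
(4,4): only reaches (2,4)(W), (1,4)(W), (0,4)(W), (4,2)(W), (4,1)(W), all W → L
(5,4): only reaches (3,4)(W), (2,4)(W), (1,4)(W), (5,2)(W), (5,1)(W), all W → L
(6,0): only reaches (4,0)(W), (3,0)(W), (2,0)(W), all W → L
(6,1): only reaches (4,1)(W), (3,1)(W), (2,1)(W), all W → L
Every other cell has at least one move into one of the L cells above, so it is W.
From (6,4), the L positions reachable in one move are: (4,4), (6,1). Any move reaching one of these is winning.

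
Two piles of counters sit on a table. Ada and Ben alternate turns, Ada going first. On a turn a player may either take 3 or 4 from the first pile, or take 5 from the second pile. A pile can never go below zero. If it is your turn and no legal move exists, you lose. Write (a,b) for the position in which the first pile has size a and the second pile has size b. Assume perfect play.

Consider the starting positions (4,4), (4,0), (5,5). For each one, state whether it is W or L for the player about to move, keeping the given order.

(4,4): W, (4,0): W, (5,5): L

Positions with no move are L. A position that does have a move is losing for the player to move precisely when every available move leads to a winning position for the opponent. Fill in the labels:
No move ever increases a pile, so every position that can arise here has a ≤ 5 and b ≤ 5; it is enough to label the cells with 0 ≤ a ≤ 5 and 0 ≤ b ≤ 5.
Every move lowers a or b (never raises either), so fill the grid row by row in increasing a, and left to right within a row: each cell's successors are then already labelled.
      b=0  b=1  b=2  b=3  b=4  b=5
a=0:    L    L    L    L    L    W
a=1:    L    L    L    L    L    W
a=2:    L    L    L    L    L    W
a=3:    W    W    W    W    W    L
a=4:    W    W    W    W    W    L
a=5:    W    W    W    W    W    L
Cells with no legal move (terminal, hence L): (0,0), (0,1), (0,2), (0,3), (0,4), (1,0), (1,1), (1,2), (1,3), (1,4), (2,0), (2,1), (2,2), (2,3), (2,4).
The remaining L cells, each justified by listing all of its moves:
(3,5): L (options (0,5)(W), (3,0)(W) are all W)
(4,5): L (options (1,5)(W), (0,5)(W), (4,0)(W) are all W)
(5,5): L (options (2,5)(W), (1,5)(W), (5,0)(W) are all W)
Every other cell has at least one move into one of the L cells above, so it is W.
(4,4): the move to (1,4) reaches an L cell, so W
(4,0): the move to (1,0) reaches an L cell, so W
(5,5): one of the L cells justified above, so L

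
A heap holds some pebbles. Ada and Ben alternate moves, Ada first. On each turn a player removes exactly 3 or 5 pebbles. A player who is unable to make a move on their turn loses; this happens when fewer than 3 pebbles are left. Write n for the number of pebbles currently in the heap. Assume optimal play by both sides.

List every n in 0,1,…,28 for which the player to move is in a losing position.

Positions with no move are L. A position that does have a move is losing for the player to move precisely when every available move leads to a winning position for the opponent. Fill in the labels:
n=0: no move → L
n=1: no move → L
n=2: no move → L
n=3: →0(L), so W
n=4: →1(L), so W
n=5: →2(L), so W
n=6: →1(L), so W
n=7: →2(L), so W
n=8: →5(W), 3(W) — all W, so L
n=9: →6(W), 4(W) — all W, so L
n=10: →7(W), 5(W) — all W, so L
n=11: →8(L), so W
n=12: →9(L), so W
n=13: →10(L), so W
n=14: →9(L), so W
n=15: →10(L), so W
n=16: →13(W), 11(W) — all W, so L
n=17: →14(W), 12(W) — all W, so L
n=18: →15(W), 13(W) — all W, so L
n=19: →16(L), so W
n=20: →17(L), so W
n=21: →18(L), so W
n=22: →17(L), so W
n=23: →18(L), so W
n=24: →21(W), 19(W) — all W, so L
n=25: →22(W), 20(W) — all W, so L
n=26: →23(W), 21(W) — all W, so L
n=27: →24(L), so W
n=28: →25(L), so W
The losing starting values of n are exactly the entries labelled L in this table (12 of them).

0, 1, 2, 8, 9, 10, 16, 17, 18, 24, 25, 26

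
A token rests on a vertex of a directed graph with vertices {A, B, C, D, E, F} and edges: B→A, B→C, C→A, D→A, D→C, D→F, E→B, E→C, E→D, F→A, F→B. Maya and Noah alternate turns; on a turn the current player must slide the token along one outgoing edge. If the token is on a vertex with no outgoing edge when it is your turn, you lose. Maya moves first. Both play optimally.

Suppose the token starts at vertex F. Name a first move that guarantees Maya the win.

Compute win/loss labels from the base case upward. A position with no move is L. Any other position is W if it can reach an L in one move, else L.
Every edge goes from a vertex to one that appears earlier in the order A, C, B, F, D, E, so processing vertices in that order labels each vertex after all of its successors.
A: no outgoing edge → L
C: reaches L-position A → W
B: reaches L-position A → W
F: reaches L-position A → W
D: reaches L-position A → W
E: only reaches D(W), B(W), C(W), all W → L
From F, the L positions reachable in one move are: A.

Move to A.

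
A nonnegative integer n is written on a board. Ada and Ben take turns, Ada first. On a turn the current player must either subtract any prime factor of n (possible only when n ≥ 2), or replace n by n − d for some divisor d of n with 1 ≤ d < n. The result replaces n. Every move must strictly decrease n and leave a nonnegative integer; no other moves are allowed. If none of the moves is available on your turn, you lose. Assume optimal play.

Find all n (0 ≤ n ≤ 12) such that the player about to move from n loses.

Work bottom-up. With no move the player to move loses. Otherwise the position is W if at least one move leads to an L position for the opponent, and L if every move leads to a W.
n=0: no move → L
n=1: no move → L
n=2: reaches L-position 0 → W
n=3: reaches L-position 0 → W
n=4: only reaches 2(W), 3(W), all W → L
n=5: reaches L-position 0 → W
n=6: reaches L-position 4 → W
n=7: reaches L-position 0 → W
n=8: reaches L-position 4 → W
n=9: only reaches 6(W), 8(W), all W → L
n=10: reaches L-position 9 → W
n=11: reaches L-position 0 → W
n=12: reaches L-position 9 → W
Reading off the rows marked L gives the requested list; there are 4 such values of n.

0, 1, 4, 9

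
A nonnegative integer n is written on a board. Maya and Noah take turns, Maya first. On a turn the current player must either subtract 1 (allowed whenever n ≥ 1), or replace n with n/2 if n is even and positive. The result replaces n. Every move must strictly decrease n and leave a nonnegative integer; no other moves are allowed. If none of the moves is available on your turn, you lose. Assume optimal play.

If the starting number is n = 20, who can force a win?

Maya wins.

Work bottom-up. With no move the player to move loses. Otherwise the position is W if at least one move leads to an L position for the opponent, and L if every move leads to a W.
n=0: no move → L
n=1: reaches L-position 0 → W
n=2: only reaches 1(W), which is W → L
n=3: reaches L-position 2 → W
n=4: reaches L-position 2 → W
n=5: only reaches 4(W), which is W → L
n=6: reaches L-position 5 → W
n=7: only reaches 6(W), which is W → L
n=8: reaches L-position 7 → W
n=9: only reaches 8(W), which is W → L
n=10: reaches L-position 5 → W
n=11: only reaches 10(W), which is W → L
n=12: reaches L-position 11 → W
n=13: only reaches 12(W), which is W → L
n=14: reaches L-position 7 → W
n=15: only reaches 14(W), which is W → L
n=16: reaches L-position 15 → W
n=17: only reaches 16(W), which is W → L
n=18: reaches L-position 9 → W
n=19: only reaches 18(W), which is W → L
n=20: reaches L-position 19 → W
From 20 Maya can move to 19, reaching an L position.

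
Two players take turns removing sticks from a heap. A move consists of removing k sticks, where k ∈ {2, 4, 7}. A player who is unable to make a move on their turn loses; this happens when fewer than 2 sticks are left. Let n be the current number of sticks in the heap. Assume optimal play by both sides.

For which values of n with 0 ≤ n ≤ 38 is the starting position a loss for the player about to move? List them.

Compute win/loss labels from the base case upward. A position with no move is L. Any other position is W if it can reach an L in one move, else L.
n=0: no move → L
n=1: no move → L
n=2: W (go to 0, an L position)
n=3: W (go to 1, an L position)
n=4: W (go to 0, an L position)
n=5: W (go to 1, an L position)
n=6: L (options 4(W), 2(W) are all W)
n=7: W (go to 0, an L position)
n=8: W (go to 6, an L position)
n=9: L (options 7(W), 5(W), 2(W) are all W)
n=10: W (go to 6, an L position)
n=11: W (go to 9, an L position)
n=12: L (options 10(W), 8(W), 5(W) are all W)
n=13: W (go to 9, an L position)
n=14: W (go to 12, an L position)
n=15: L (options 13(W), 11(W), 8(W) are all W)
n=16: W (go to 12, an L position)
n=17: W (go to 15, an L position)
n=18: L (options 16(W), 14(W), 11(W) are all W)
n=19: W (go to 15, an L position)
n=20: W (go to 18, an L position)
n=21: L (options 19(W), 17(W), 14(W) are all W)
n=22: W (go to 18, an L position)
n=23: W (go to 21, an L position)
n=24: L (options 22(W), 20(W), 17(W) are all W)
n=25: W (go to 21, an L position)
n=26: W (go to 24, an L position)
n=27: L (options 25(W), 23(W), 20(W) are all W)
n=28: W (go to 24, an L position)
n=29: W (go to 27, an L position)
n=30: L (options 28(W), 26(W), 23(W) are all W)
n=31: W (go to 27, an L position)
n=32: W (go to 30, an L position)
n=33: L (options 31(W), 29(W), 26(W) are all W)
n=34: W (go to 30, an L position)
n=35: W (go to 33, an L position)
n=36: L (options 34(W), 32(W), 29(W) are all W)
n=37: W (go to 33, an L position)
n=38: W (go to 36, an L position)
Reading off the rows marked L gives the requested list; there are 13 such values of n.

0, 1, 6, 9, 12, 15, 18, 21, 24, 27, 30, 33, 36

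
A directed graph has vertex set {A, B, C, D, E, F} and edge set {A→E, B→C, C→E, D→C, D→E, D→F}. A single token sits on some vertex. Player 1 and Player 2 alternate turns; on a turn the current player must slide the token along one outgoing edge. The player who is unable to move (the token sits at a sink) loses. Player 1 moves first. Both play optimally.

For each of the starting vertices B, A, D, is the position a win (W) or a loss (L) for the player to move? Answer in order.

B: L, A: W, D: W

Build the W/L table. Terminal = L. A non-terminal position is W if it has a move to some L; otherwise it is L.
Every edge goes from a vertex to one that appears earlier in the order E, F, C, B, D, A, so processing vertices in that order labels each vertex after all of its successors.
E: no outgoing edge → L
F: no outgoing edge → L
C: W (go to E, an L position)
B: L (sole option C(W) is W)
D: W (go to F, an L position)
A: W (go to E, an L position)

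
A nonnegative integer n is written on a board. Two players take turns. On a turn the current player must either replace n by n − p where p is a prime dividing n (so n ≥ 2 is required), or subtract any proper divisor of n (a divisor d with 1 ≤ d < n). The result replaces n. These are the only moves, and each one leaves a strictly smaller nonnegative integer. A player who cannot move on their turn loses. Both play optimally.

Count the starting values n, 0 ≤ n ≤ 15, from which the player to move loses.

Positions with no move are L. A position that does have a move is losing for the player to move precisely when every available move leads to a winning position for the opponent. Fill in the labels:
n=0: no move → L
n=1: no move → L
n=2: W (go to 0, an L position)
n=3: W (go to 0, an L position)
n=4: L (options 2(W), 3(W) are all W)
n=5: W (go to 0, an L position)
n=6: W (go to 4, an L position)
n=7: W (go to 0, an L position)
n=8: W (go to 4, an L position)
n=9: L (options 6(W), 8(W) are all W)
n=10: W (go to 9, an L position)
n=11: W (go to 0, an L position)
n=12: W (go to 9, an L position)
n=13: W (go to 0, an L position)
n=14: L (options 7(W), 12(W), 13(W) are all W)
n=15: W (go to 14, an L position)
L entries with 0 ≤ n ≤ 15: n = 0, 1, 4, 9, 14; that makes 5.

5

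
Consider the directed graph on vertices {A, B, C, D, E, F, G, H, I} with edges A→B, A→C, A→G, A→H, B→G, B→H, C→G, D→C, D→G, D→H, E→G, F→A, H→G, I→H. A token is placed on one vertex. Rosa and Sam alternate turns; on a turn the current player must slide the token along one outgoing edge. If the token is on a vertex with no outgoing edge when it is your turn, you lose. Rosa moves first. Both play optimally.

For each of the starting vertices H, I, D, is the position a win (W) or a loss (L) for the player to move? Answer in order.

Positions with no move are L. A position that does have a move is losing for the player to move precisely when every available move leads to a winning position for the opponent. Fill in the labels:
Every edge goes from a vertex to one that appears earlier in the order G, C, E, H, D, B, I, A, F, so processing vertices in that order labels each vertex after all of its successors.
G: no outgoing edge → L
C: W (go to G, an L position)
E: W (go to G, an L position)
H: W (go to G, an L position)
D: W (go to G, an L position)
B: W (go to G, an L position)
I: L (sole option H(W) is W)
A: W (go to G, an L position)
F: L (sole option A(W) is W)

H: W, I: L, D: W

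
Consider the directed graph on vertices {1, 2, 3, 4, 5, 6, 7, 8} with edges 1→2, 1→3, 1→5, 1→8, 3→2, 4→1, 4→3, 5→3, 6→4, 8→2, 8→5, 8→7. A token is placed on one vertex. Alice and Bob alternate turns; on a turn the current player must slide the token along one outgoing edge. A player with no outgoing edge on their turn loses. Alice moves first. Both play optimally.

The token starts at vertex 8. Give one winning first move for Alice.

Classify positions by backward induction: terminal positions (no move available) are L. From any other position, the mover wins iff some move reaches an L.
Every edge goes from a vertex to one that appears earlier in the order 7, 2, 3, 5, 8, 1, 4, 6, so processing vertices in that order labels each vertex after all of its successors.
7: no outgoing edge → L
2: no outgoing edge → L
3: W (go to 2, an L position)
5: L (sole option 3(W) is W)
8: W (go to 5, an L position)
1: W (go to 5, an L position)
4: L (options 1(W), 3(W) are all W)
6: W (go to 4, an L position)
From 8, the L positions reachable in one move are: 5, 2, 7. Any move reaching one of these is winning.

Move to 5.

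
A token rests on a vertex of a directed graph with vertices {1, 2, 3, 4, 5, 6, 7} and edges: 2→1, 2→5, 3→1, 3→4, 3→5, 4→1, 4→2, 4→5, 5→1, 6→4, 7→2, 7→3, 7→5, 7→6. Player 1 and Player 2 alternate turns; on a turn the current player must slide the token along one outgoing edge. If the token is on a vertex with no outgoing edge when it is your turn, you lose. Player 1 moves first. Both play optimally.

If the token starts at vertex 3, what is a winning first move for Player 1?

Label each position W (a win for the player to move) or L (a loss). A position with no legal move is L; any other position is W exactly when some move reaches an L, and L when every move reaches a W.
Every edge goes from a vertex to one that appears earlier in the order 1, 5, 2, 4, 3, 6, 7, so processing vertices in that order labels each vertex after all of its successors.
1: no outgoing edge → L
5: can move to 1, which is L ⇒ W
2: can move to 1, which is L ⇒ W
4: can move to 1, which is L ⇒ W
3: can move to 1, which is L ⇒ W
6: the only move is to 4(W), a W ⇒ L
7: can move to 6, which is L ⇒ W
From 3, the L positions reachable in one move are: 1.

Move to 1.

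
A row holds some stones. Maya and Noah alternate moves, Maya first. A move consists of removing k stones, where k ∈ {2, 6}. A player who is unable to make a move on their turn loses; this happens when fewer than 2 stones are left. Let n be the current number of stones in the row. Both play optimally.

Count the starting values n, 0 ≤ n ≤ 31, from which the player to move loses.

16

Label each position W (a win for the player to move) or L (a loss). A position with no legal move is L; any other position is W exactly when some move reaches an L, and L when every move reaches a W.
n=0: no move → L
n=1: no move → L
n=2: W (go to 0, an L position)
n=3: W (go to 1, an L position)
n=4: L (sole option 2(W) is W)
n=5: L (sole option 3(W) is W)
n=6: W (go to 4, an L position)
n=7: W (go to 5, an L position)
n=8: L (options 6(W), 2(W) are all W)
n=9: L (options 7(W), 3(W) are all W)
n=10: W (go to 8, an L position)
n=11: W (go to 9, an L position)
n=12: L (options 10(W), 6(W) are all W)
n=13: L (options 11(W), 7(W) are all W)
n=14: W (go to 12, an L position)
n=15: W (go to 13, an L position)
n=16: L (options 14(W), 10(W) are all W)
n=17: L (options 15(W), 11(W) are all W)
n=18: W (go to 16, an L position)
n=19: W (go to 17, an L position)
n=20: L (options 18(W), 14(W) are all W)
n=21: L (options 19(W), 15(W) are all W)
n=22: W (go to 20, an L position)
n=23: W (go to 21, an L position)
n=24: L (options 22(W), 18(W) are all W)
n=25: L (options 23(W), 19(W) are all W)
n=26: W (go to 24, an L position)
n=27: W (go to 25, an L position)
n=28: L (options 26(W), 22(W) are all W)
n=29: L (options 27(W), 23(W) are all W)
n=30: W (go to 28, an L position)
n=31: W (go to 29, an L position)
L entries with 0 ≤ n ≤ 31: n = 0, 1, 4, 5, 8, 9, 12, 13, 16, 17, 20, 21, 24, 25, 28, 29; that makes 16.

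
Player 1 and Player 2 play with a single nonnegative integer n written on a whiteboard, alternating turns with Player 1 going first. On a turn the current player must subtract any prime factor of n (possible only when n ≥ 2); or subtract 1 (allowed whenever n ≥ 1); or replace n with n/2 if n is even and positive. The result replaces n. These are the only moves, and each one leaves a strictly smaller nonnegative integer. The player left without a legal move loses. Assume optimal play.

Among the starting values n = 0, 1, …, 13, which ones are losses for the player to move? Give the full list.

0, 4, 9

Classify positions by backward induction: terminal positions (no move available) are L. From any other position, the mover wins iff some move reaches an L.
n=0: no move → L
n=1: can move to 0, which is L ⇒ W
n=2: can move to 0, which is L ⇒ W
n=3: can move to 0, which is L ⇒ W
n=4: moves to 2(W), 3(W); every one is W ⇒ L
n=5: can move to 0, which is L ⇒ W
n=6: can move to 4, which is L ⇒ W
n=7: can move to 0, which is L ⇒ W
n=8: can move to 4, which is L ⇒ W
n=9: moves to 6(W), 8(W); every one is W ⇒ L
n=10: can move to 9, which is L ⇒ W
n=11: can move to 0, which is L ⇒ W
n=12: can move to 9, which is L ⇒ W
n=13: can move to 0, which is L ⇒ W
Reading off the rows marked L gives the requested list; there are 3 such values of n.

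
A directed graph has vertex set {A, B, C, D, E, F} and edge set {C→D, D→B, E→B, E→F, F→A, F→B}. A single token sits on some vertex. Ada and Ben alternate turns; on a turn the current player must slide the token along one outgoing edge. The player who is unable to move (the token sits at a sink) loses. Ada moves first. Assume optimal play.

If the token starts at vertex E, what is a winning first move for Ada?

Move to B.

Positions with no move are L. A position that does have a move is losing for the player to move precisely when every available move leads to a winning position for the opponent. Fill in the labels:
Every edge goes from a vertex to one that appears earlier in the order B, A, F, E, D, C, so processing vertices in that order labels each vertex after all of its successors.
B: no outgoing edge → L
A: no outgoing edge → L
F: →A(L), so W
E: →B(L), so W
D: →B(L), so W
C: →D(W) only, which is W, so L
From E, the L positions reachable in one move are: B.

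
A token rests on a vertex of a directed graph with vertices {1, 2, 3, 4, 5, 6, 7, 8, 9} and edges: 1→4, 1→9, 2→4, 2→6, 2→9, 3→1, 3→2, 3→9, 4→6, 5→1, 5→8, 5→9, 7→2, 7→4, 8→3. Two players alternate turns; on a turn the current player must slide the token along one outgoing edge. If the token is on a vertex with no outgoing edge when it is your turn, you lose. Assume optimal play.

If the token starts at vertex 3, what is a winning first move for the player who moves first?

Move to 9.

Build the W/L table. Terminal = L. A non-terminal position is W if it has a move to some L; otherwise it is L.
Every edge goes from a vertex to one that appears earlier in the order 9, 6, 4, 2, 1, 3, 8, 5, 7, so processing vertices in that order labels each vertex after all of its successors.
9: no outgoing edge → L
6: no outgoing edge → L
4: reaches L-position 6 → W
2: reaches L-position 6 → W
1: reaches L-position 9 → W
3: reaches L-position 9 → W
8: only reaches 3(W), which is W → L
5: reaches L-position 8 → W
7: only reaches 2(W), 4(W), all W → L
From 3, the L positions reachable in one move are: 9.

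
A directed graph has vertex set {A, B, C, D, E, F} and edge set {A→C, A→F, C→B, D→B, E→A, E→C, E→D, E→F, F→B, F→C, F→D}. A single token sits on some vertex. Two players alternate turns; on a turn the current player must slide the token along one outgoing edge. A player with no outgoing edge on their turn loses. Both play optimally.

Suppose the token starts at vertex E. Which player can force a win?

The first player wins.

Use the standard recursion: the mover loses at a terminal position; elsewhere, the mover wins exactly when some move hands the opponent an L position.
Every edge goes from a vertex to one that appears earlier in the order B, C, D, F, A, E, so processing vertices in that order labels each vertex after all of its successors.
B: no outgoing edge → L
C: reaches L-position B → W
D: reaches L-position B → W
F: reaches L-position B → W
A: only reaches F(W), C(W), all W → L
E: reaches L-position A → W
The starting position E is W: the player to move should move to A, handing over an L position.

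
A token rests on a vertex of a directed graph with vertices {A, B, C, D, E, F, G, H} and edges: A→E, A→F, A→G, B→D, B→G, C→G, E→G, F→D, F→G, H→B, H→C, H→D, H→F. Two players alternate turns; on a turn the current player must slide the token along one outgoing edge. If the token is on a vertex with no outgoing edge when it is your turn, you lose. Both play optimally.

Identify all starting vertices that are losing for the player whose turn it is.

D, G

Work bottom-up. With no move the player to move loses. Otherwise the position is W if at least one move leads to an L position for the opponent, and L if every move leads to a W.
Every edge goes from a vertex to one that appears earlier in the order G, D, F, E, C, A, B, H, so processing vertices in that order labels each vertex after all of its successors.
G: no outgoing edge → L
D: no outgoing edge → L
F: →D(L), so W
E: →G(L), so W
C: →G(L), so W
A: →G(L), so W
B: →D(L), so W
H: →D(L), so W
The losing starting vertices are exactly the entries labelled L in this table (2 of them).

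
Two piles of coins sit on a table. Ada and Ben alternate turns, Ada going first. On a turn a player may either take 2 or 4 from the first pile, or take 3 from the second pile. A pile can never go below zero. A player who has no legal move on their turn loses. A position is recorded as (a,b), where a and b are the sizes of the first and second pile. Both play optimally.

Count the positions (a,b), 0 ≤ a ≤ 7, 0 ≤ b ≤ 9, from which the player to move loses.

Compute win/loss labels from the base case upward. A position with no move is L. Any other position is W if it can reach an L in one move, else L.
Every move lowers a or b (never raises either), so fill the grid row by row in increasing a, and left to right within a row: each cell's successors are then already labelled.
      b=0  b=1  b=2  b=3  b=4  b=5  b=6  b=7  b=8  b=9
a=0:    L    L    L    W    W    W    L    L    L    W
a=1:    L    L    L    W    W    W    L    L    L    W
a=2:    W    W    W    L    L    L    W    W    W    L
a=3:    W    W    W    L    L    L    W    W    W    L
a=4:    W    W    W    W    W    W    W    W    W    W
a=5:    W    W    W    W    W    W    W    W    W    W
a=6:    L    L    L    W    W    W    L    L    L    W
a=7:    L    L    L    W    W    W    L    L    L    W
Cells with no legal move (terminal, hence L): (0,0), (0,1), (0,2), (1,0), (1,1), (1,2).
The remaining L cells, each justified by listing all of its moves:
(0,6): the only move is to (0,3)(W), a W ⇒ L
(0,7): the only move is to (0,4)(W), a W ⇒ L
(0,8): the only move is to (0,5)(W), a W ⇒ L
(1,6): the only move is to (1,3)(W), a W ⇒ L
(1,7): the only move is to (1,4)(W), a W ⇒ L
(1,8): the only move is to (1,5)(W), a W ⇒ L
(2,3): moves to (0,3)(W), (2,0)(W); every one is W ⇒ L
(2,4): moves to (0,4)(W), (2,1)(W); every one is W ⇒ L
(2,5): moves to (0,5)(W), (2,2)(W); every one is W ⇒ L
(2,9): moves to (0,9)(W), (2,6)(W); every one is W ⇒ L
(3,3): moves to (1,3)(W), (3,0)(W); every one is W ⇒ L
(3,4): moves to (1,4)(W), (3,1)(W); every one is W ⇒ L
(3,5): moves to (1,5)(W), (3,2)(W); every one is W ⇒ L
(3,9): moves to (1,9)(W), (3,6)(W); every one is W ⇒ L
(6,0): moves to (4,0)(W), (2,0)(W); every one is W ⇒ L
(6,1): moves to (4,1)(W), (2,1)(W); every one is W ⇒ L
(6,2): moves to (4,2)(W), (2,2)(W); every one is W ⇒ L
(6,6): moves to (4,6)(W), (2,6)(W), (6,3)(W); every one is W ⇒ L
(6,7): moves to (4,7)(W), (2,7)(W), (6,4)(W); every one is W ⇒ L
(6,8): moves to (4,8)(W), (2,8)(W), (6,5)(W); every one is W ⇒ L
(7,0): moves to (5,0)(W), (3,0)(W); every one is W ⇒ L
(7,1): moves to (5,1)(W), (3,1)(W); every one is W ⇒ L
(7,2): moves to (5,2)(W), (3,2)(W); every one is W ⇒ L
(7,6): moves to (5,6)(W), (3,6)(W), (7,3)(W); every one is W ⇒ L
(7,7): moves to (5,7)(W), (3,7)(W), (7,4)(W); every one is W ⇒ L
(7,8): moves to (5,8)(W), (3,8)(W), (7,5)(W); every one is W ⇒ L
Every other cell has at least one move into one of the L cells above, so it is W.
L cells per row: a=0: 6, a=1: 6, a=2: 4, a=3: 4, a=4: 0, a=5: 0, a=6: 6, a=7: 6; total 32.

32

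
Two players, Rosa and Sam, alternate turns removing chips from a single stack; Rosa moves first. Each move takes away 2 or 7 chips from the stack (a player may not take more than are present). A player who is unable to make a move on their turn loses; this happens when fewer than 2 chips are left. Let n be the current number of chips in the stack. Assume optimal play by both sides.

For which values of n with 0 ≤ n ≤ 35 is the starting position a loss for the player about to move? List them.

0, 1, 4, 5, 9, 10, 13, 14, 18, 19, 22, 23, 27, 28, 31, 32

Build the W/L table. Terminal = L. A non-terminal position is W if it has a move to some L; otherwise it is L.
n=0: no move → L
n=1: no move → L
n=2: W (go to 0, an L position)
n=3: W (go to 1, an L position)
n=4: L (sole option 2(W) is W)
n=5: L (sole option 3(W) is W)
n=6: W (go to 4, an L position)
n=7: W (go to 5, an L position)
n=8: W (go to 1, an L position)
n=9: L (options 7(W), 2(W) are all W)
n=10: L (options 8(W), 3(W) are all W)
n=11: W (go to 9, an L position)
n=12: W (go to 10, an L position)
n=13: L (options 11(W), 6(W) are all W)
n=14: L (options 12(W), 7(W) are all W)
n=15: W (go to 13, an L position)
n=16: W (go to 14, an L position)
n=17: W (go to 10, an L position)
n=18: L (options 16(W), 11(W) are all W)
n=19: L (options 17(W), 12(W) are all W)
n=20: W (go to 18, an L position)
n=21: W (go to 19, an L position)
n=22: L (options 20(W), 15(W) are all W)
n=23: L (options 21(W), 16(W) are all W)
n=24: W (go to 22, an L position)
n=25: W (go to 23, an L position)
n=26: W (go to 19, an L position)
n=27: L (options 25(W), 20(W) are all W)
n=28: L (options 26(W), 21(W) are all W)
n=29: W (go to 27, an L position)
n=30: W (go to 28, an L position)
n=31: L (options 29(W), 24(W) are all W)
n=32: L (options 30(W), 25(W) are all W)
n=33: W (go to 31, an L position)
n=34: W (go to 32, an L position)
n=35: W (go to 28, an L position)
The losing starting values of n are exactly the entries labelled L in this table (16 of them).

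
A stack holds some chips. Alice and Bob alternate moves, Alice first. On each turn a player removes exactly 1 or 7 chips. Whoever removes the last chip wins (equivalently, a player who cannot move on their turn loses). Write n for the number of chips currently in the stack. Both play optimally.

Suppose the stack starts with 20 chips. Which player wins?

Bob wins.

Compute win/loss labels from the base case upward. A position with no move is L. Any other position is W if it can reach an L in one move, else L.
n=0: no move → L
n=1: W (go to 0, an L position)
n=2: L (sole option 1(W) is W)
n=3: W (go to 2, an L position)
n=4: L (sole option 3(W) is W)
n=5: W (go to 4, an L position)
n=6: L (sole option 5(W) is W)
n=7: W (go to 6, an L position)
n=8: L (options 7(W), 1(W) are all W)
n=9: W (go to 8, an L position)
n=10: L (options 9(W), 3(W) are all W)
n=11: W (go to 10, an L position)
n=12: L (options 11(W), 5(W) are all W)
n=13: W (go to 12, an L position)
n=14: L (options 13(W), 7(W) are all W)
n=15: W (go to 14, an L position)
n=16: L (options 15(W), 9(W) are all W)
n=17: W (go to 16, an L position)
n=18: L (options 17(W), 11(W) are all W)
n=19: W (go to 18, an L position)
n=20: L (options 19(W), 13(W) are all W)
Every move from 20 reaches a W position, so the mover loses.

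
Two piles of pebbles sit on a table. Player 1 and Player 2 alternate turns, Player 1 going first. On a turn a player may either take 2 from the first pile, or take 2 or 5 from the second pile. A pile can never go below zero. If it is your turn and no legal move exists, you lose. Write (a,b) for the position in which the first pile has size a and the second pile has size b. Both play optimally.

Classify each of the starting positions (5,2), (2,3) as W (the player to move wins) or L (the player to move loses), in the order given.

(5,2): W, (2,3): L

Label each position W (a win for the player to move) or L (a loss). A position with no legal move is L; any other position is W exactly when some move reaches an L, and L when every move reaches a W.
No move ever increases a pile, so every position that can arise here has a ≤ 5 and b ≤ 3; it is enough to label the cells with 0 ≤ a ≤ 5 and 0 ≤ b ≤ 3.
Every move lowers a or b (never raises either), so fill the grid row by row in increasing a, and left to right within a row: each cell's successors are then already labelled.
      b=0  b=1  b=2  b=3
a=0:    L    L    W    W
a=1:    L    L    W    W
a=2:    W    W    L    L
a=3:    W    W    L    L
a=4:    L    L    W    W
a=5:    L    L    W    W
Cells with no legal move (terminal, hence L): (0,0), (0,1), (1,0), (1,1).
The remaining L cells, each justified by listing all of its moves:
(2,2): moves to (0,2)(W), (2,0)(W); every one is W ⇒ L
(2,3): moves to (0,3)(W), (2,1)(W); every one is W ⇒ L
(3,2): moves to (1,2)(W), (3,0)(W); every one is W ⇒ L
(3,3): moves to (1,3)(W), (3,1)(W); every one is W ⇒ L
(4,0): the only move is to (2,0)(W), a W ⇒ L
(4,1): the only move is to (2,1)(W), a W ⇒ L
(5,0): the only move is to (3,0)(W), a W ⇒ L
(5,1): the only move is to (3,1)(W), a W ⇒ L
Every other cell has at least one move into one of the L cells above, so it is W.
(5,2): the move to (3,2) reaches an L cell, so W
(2,3): one of the L cells justified above, so L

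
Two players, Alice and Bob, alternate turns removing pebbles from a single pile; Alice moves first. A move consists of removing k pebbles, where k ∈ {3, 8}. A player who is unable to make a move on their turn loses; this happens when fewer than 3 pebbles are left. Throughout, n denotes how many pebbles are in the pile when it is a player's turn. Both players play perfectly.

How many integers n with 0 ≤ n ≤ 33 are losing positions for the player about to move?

16

Positions with no move are L. A position that does have a move is losing for the player to move precisely when every available move leads to a winning position for the opponent. Fill in the labels:
n=0: no move → L
n=1: no move → L
n=2: no move → L
n=3: →0(L), so W
n=4: →1(L), so W
n=5: →2(L), so W
n=6: →3(W) only, which is W, so L
n=7: →4(W) only, which is W, so L
n=8: →0(L), so W
n=9: →6(L), so W
n=10: →7(L), so W
n=11: →8(W), 3(W) — all W, so L
n=12: →9(W), 4(W) — all W, so L
n=13: →10(W), 5(W) — all W, so L
n=14: →11(L), so W
n=15: →12(L), so W
n=16: →13(L), so W
n=17: →14(W), 9(W) — all W, so L
n=18: →15(W), 10(W) — all W, so L
n=19: →11(L), so W
n=20: →17(L), so W
n=21: →18(L), so W
n=22: →19(W), 14(W) — all W, so L
n=23: →20(W), 15(W) — all W, so L
n=24: →21(W), 16(W) — all W, so L
n=25: →22(L), so W
n=26: →23(L), so W
n=27: →24(L), so W
n=28: →25(W), 20(W) — all W, so L
n=29: →26(W), 21(W) — all W, so L
n=30: →22(L), so W
n=31: →28(L), so W
n=32: →29(L), so W
n=33: →30(W), 25(W) — all W, so L
L entries with 0 ≤ n ≤ 33: n = 0, 1, 2, 6, 7, 11, 12, 13, 17, 18, 22, 23, 24, 28, 29, 33; that makes 16.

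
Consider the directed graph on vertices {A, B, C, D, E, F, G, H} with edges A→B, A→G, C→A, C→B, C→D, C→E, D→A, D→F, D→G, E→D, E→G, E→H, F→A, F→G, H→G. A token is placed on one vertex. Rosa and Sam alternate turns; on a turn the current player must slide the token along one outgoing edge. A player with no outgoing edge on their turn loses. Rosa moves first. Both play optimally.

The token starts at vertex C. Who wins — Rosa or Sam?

Compute win/loss labels from the base case upward. A position with no move is L. Any other position is W if it can reach an L in one move, else L.
Every edge goes from a vertex to one that appears earlier in the order B, G, A, F, D, H, E, C, so processing vertices in that order labels each vertex after all of its successors.
B: no outgoing edge → L
G: no outgoing edge → L
A: →G(L), so W
F: →G(L), so W
D: →G(L), so W
H: →G(L), so W
E: →G(L), so W
C: →B(L), so W
From C Rosa can move to B, reaching an L position.

Rosa wins.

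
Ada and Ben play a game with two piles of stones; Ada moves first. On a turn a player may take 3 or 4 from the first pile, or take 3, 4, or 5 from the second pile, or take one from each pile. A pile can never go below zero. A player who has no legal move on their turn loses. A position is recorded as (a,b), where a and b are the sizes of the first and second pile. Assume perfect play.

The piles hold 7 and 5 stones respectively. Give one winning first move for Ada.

Compute win/loss labels from the base case upward. A position with no move is L. Any other position is W if it can reach an L in one move, else L.
No move ever increases a pile, so every position that can arise here has a ≤ 7 and b ≤ 5; it is enough to label the cells with 0 ≤ a ≤ 7 and 0 ≤ b ≤ 5.
Every move lowers a or b (never raises either), so fill the grid row by row in increasing a, and left to right within a row: each cell's successors are then already labelled.
      b=0  b=1  b=2  b=3  b=4  b=5
a=0:    L    L    L    W    W    W
a=1:    L    W    W    W    W    W
a=2:    L    W    L    W    W    W
a=3:    W    W    W    W    L    L
a=4:    W    W    W    L    L    W
a=5:    W    L    W    L    W    W
a=6:    W    L    W    L    W    W
a=7:    L    L    W    W    W    W
Cells with no legal move (terminal, hence L): (0,0), (0,1), (0,2), (1,0), (2,0).
The remaining L cells, each justified by listing all of its moves:
(2,2): the only move is to (1,1)(W), a W ⇒ L
(3,4): moves to (0,4)(W), (3,1)(W), (3,0)(W), (2,3)(W); every one is W ⇒ L
(3,5): moves to (0,5)(W), (3,2)(W), (3,1)(W), (3,0)(W), (2,4)(W); every one is W ⇒ L
(4,3): moves to (1,3)(W), (0,3)(W), (4,0)(W), (3,2)(W); every one is W ⇒ L
(4,4): moves to (1,4)(W), (0,4)(W), (4,1)(W), (4,0)(W), (3,3)(W); every one is W ⇒ L
(5,1): moves to (2,1)(W), (1,1)(W), (4,0)(W); every one is W ⇒ L
(5,3): moves to (2,3)(W), (1,3)(W), (5,0)(W), (4,2)(W); every one is W ⇒ L
(6,1): moves to (3,1)(W), (2,1)(W), (5,0)(W); every one is W ⇒ L
(6,3): moves to (3,3)(W), (2,3)(W), (6,0)(W), (5,2)(W); every one is W ⇒ L
(7,0): moves to (4,0)(W), (3,0)(W); every one is W ⇒ L
(7,1): moves to (4,1)(W), (3,1)(W), (6,0)(W); every one is W ⇒ L
Every other cell has at least one move into one of the L cells above, so it is W.
From (7,5), the L positions reachable in one move are: (3,5), (7,1), (7,0). Any move reaching one of these is winning.

Move to (3,5).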